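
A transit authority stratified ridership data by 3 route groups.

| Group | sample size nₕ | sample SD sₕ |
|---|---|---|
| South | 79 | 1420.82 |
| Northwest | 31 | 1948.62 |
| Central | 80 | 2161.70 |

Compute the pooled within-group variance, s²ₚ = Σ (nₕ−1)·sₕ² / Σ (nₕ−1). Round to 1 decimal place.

South: (79−1)·1420.82² = 78·2018729.4724 = 157460898.8472
Northwest: (31−1)·1948.62² = 30·3797119.9044 = 113913597.132
Central: (80−1)·2161.70² = 79·4672946.89 = 369162804.31
Numerator = 640537300.2892; denominator = Σ(nₕ−1) = 187.
s²ₚ = 640537300.2892/187 = 3425333.157... → 3425333.2.

3425333.2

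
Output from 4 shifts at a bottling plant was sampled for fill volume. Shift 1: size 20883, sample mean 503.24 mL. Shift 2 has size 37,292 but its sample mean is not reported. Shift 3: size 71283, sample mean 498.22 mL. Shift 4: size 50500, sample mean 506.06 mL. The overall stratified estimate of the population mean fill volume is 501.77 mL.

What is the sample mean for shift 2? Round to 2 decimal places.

501.92

N = 20883 + 37292 + 71283 + 50500 = 179958.
Overall total = μ·N = 501.77·179958 = 90297525.66.
Subtract the known strata: 20883·503.24 + 71283·498.22 + 50500·506.06 = 71579807.18.
Remaining total for shift 2: 90297525.66 − 71579807.18 = 18717718.48.
Divide by its size: 18717718.48 / 37292 = 501.9232... → 501.92.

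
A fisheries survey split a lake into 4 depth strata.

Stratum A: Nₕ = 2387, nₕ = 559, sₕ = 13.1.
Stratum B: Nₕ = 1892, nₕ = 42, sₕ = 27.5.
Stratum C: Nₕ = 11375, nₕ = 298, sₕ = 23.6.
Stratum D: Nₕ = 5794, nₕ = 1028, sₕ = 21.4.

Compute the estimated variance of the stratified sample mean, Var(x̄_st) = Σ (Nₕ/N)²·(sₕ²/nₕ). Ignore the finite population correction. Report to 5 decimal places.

N = 21448. Term for each stratum: Wₕ²sₕ²/nₕ.
Var(x̄_st) = 0.00380244 + 0.14011504 + 0.52569876 + 0.03251006 = 0.70212630 → 0.70213.

0.70213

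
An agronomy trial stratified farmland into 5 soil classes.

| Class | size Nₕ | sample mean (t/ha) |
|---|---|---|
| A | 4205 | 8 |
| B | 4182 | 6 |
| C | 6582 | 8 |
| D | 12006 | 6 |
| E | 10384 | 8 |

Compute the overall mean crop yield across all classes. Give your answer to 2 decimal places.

7.13

N = 4205 + 4182 + 6582 + 12006 + 10384 = 37359.
Overall mean = Σ (Nₕ/N)·x̄ₕ — weight by population share, not a simple average.
Σ Nₕx̄ₕ = 4205·8 + 4182·6 + 6582·8 + 12006·6 + 10384·8 = 33640 + 25092 + 52656 + 72036 + 83072 = 266496.
Divide by N: 266496 / 37359 = 7.1334... → 7.13.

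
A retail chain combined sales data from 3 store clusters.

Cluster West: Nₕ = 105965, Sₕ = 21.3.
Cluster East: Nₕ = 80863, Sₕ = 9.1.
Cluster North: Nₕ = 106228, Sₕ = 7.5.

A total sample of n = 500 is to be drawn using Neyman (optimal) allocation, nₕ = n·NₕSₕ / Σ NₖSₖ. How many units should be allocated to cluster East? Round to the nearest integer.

97

Σ NₕSₕ = 105965·21.3 + 80863·9.1 + 106228·7.5 = 3789617.8.
Share for East: 735853.3/3789617.8 = 0.19418.
n_East = 500 × 0.19418 = 97.088... → 97.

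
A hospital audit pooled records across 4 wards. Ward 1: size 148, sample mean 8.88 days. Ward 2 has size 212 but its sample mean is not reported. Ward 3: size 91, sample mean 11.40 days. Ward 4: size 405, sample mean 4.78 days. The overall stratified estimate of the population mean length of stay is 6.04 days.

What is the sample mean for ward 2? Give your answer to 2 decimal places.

4.16

Σ Nₕx̄ₕ = N·μ, so 212·x̄_2 = 856·6.04 − (148·8.88 + 91·11.40 + 405·4.78).
= 5170.24 − 4287.54 = 882.7.
x̄_2 = 882.7 / 212 = 4.1637... → 4.16.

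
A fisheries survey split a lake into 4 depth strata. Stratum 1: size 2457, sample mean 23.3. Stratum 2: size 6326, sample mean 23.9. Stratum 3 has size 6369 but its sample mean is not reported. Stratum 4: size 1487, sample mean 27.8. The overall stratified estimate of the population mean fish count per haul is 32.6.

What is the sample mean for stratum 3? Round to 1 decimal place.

45.9

N = 2457 + 6326 + 6369 + 1487 = 16639.
Overall total = μ·N = 32.6·16639 = 542431.4.
Subtract the known strata: 2457·23.3 + 6326·23.9 + 1487·27.8 = 249778.1.
Remaining total for stratum 3: 542431.4 − 249778.1 = 292653.3.
Divide by its size: 292653.3 / 6369 = 45.950... → 45.9.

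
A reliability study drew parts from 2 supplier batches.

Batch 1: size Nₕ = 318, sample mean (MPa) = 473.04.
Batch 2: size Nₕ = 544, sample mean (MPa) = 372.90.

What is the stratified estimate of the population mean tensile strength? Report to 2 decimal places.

x̄_st = (Σ Nₕx̄ₕ) / (Σ Nₕ) = (318·473.04 + 544·372.90) / 862
= 353284.32 / 862 = 409.8426... → 409.84.

409.84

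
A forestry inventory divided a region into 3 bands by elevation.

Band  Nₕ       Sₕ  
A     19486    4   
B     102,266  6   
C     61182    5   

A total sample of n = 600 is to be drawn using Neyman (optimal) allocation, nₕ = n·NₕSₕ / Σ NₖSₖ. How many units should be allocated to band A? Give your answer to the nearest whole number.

47

A: NₕSₕ = 19486·4 = 77944
B: NₕSₕ = 102266·6 = 613596
C: NₕSₕ = 61182·5 = 305910
Σ NₕSₕ = 997450.
n_A = 600·77944/997450 = 46.886... → 47.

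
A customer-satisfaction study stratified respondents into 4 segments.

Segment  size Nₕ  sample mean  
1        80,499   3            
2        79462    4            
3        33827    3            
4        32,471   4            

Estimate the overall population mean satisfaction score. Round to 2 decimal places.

x̄_st = (Σ Nₕx̄ₕ) / (Σ Nₕ) = (80499·3 + 79462·4 + 33827·3 + 32471·4) / 226259
= 790710 / 226259 = 3.4947... → 3.49.

3.49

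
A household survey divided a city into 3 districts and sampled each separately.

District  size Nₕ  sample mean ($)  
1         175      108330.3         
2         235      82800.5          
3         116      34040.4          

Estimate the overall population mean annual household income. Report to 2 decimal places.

x̄_st = (Σ Nₕx̄ₕ) / (Σ Nₕ) = (175·108330.3 + 235·82800.5 + 116·34040.4) / 526
= 42364606.4 / 526 = 80541.0768... → 80541.08.

80541.08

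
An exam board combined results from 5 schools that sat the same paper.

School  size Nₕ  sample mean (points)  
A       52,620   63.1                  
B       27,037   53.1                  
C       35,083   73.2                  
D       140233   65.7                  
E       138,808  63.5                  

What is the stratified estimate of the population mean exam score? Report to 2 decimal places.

N = 393781; weights Wₕ = Nₕ/N = (0.1336, 0.0687, 0.0891, 0.3561, 0.3525).
x̄_st = Σ Wₕ·x̄ₕ = 0.1336·63.1 + 0.0687·53.1 + 0.0891·73.2 + 0.3561·65.7 + 0.3525·63.5 ≈ 64.3801...
→ 64.38.

64.38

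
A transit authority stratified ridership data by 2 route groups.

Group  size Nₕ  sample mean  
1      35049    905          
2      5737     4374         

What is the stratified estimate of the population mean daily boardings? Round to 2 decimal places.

N = 35049 + 5737 = 40786.
The stratified mean weights each stratum mean by its population share Nₕ/N.
Σ Nₕx̄ₕ = 35049·905 + 5737·4374 = 31719345 + 25093638 = 56812983.
Divide by N: 56812983 / 40786 = 1392.9530... → 1392.95.

1392.95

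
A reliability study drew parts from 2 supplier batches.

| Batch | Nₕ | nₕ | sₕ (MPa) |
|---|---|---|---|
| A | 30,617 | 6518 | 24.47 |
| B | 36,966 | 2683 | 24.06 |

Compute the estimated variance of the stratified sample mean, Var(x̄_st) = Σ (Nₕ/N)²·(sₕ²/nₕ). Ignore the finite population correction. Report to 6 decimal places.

0.083405

N = 67583; Wₕ = Nₕ/N.
batch A: (30617/67583)²·24.47²/6518 = 0.018854018
batch B: (36966/67583)²·24.06²/2683 = 0.064550641
Sum = 0.083404659 → 0.083405.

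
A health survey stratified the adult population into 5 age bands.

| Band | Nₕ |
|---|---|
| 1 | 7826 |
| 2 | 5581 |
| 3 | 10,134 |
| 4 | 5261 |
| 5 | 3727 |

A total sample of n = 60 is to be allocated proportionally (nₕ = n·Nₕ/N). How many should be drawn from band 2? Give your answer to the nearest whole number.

10

Share of band 2 = 5581/32529 = 0.17157.
Allocate 60 × 0.17157 = 10.294... → 10.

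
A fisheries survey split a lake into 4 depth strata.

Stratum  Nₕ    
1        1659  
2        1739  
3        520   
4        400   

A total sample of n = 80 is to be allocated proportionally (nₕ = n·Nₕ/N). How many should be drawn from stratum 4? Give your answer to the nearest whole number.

N = 1659 + 1739 + 520 + 400 = 4318.
n_4 = 80·400/4318 = 7.411... → 7.

7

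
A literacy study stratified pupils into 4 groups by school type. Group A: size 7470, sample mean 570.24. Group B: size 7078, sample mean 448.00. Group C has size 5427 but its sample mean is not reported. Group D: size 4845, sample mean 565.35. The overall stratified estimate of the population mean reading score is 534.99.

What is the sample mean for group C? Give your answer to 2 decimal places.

Σ Nₕx̄ₕ = N·μ, so 5427·x̄_C = 24820·534.99 − (7470·570.24 + 7078·448.00 + 4845·565.35).
= 13278451.8 − 10169757.55 = 3108694.25.
x̄_C = 3108694.25 / 5427 = 572.8200... → 572.82.

572.82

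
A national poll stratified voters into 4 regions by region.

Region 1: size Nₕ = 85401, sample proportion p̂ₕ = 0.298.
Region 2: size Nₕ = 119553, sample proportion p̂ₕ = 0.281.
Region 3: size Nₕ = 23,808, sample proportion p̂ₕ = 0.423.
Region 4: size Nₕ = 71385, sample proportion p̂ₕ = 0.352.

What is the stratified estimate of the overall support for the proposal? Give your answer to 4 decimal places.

0.3140

N = 85401 + 119553 + 23808 + 71385 = 300147.
Overall proportion = Σ (Nₕ/N)·p̂ₕ.
Σ Nₕp̂ₕ = 25449.498 + 33594.393 + 10070.784 + 25127.52 = 94242.195.
94242.195 / 300147 = 0.313987... → 0.3140.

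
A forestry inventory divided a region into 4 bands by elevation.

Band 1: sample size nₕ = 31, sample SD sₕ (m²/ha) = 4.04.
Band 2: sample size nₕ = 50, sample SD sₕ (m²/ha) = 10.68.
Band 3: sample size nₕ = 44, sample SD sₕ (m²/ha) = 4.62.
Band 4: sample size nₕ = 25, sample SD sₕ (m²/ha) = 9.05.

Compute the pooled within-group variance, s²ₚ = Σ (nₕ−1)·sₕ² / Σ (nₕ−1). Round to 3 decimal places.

61.385

Degrees of freedom: 30 + 49 + 43 + 24 = 146.
Σ(nₕ−1)sₕ² = 30·16.3216 + 49·114.0624 + 43·21.3444 + 24·81.9025 = 8962.1748.
s²ₚ = 8962.1748 / 146 = 61.38476... → 61.385.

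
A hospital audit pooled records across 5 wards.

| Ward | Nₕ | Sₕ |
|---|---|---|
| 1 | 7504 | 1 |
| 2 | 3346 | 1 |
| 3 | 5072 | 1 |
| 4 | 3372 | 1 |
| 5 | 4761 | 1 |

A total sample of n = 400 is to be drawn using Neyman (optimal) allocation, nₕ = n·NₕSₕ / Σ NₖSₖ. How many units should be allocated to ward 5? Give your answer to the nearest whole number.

79

Σ NₕSₕ = 7504·1 + 3346·1 + 5072·1 + 3372·1 + 4761·1 = 24055.
Share for 5: 4761/24055 = 0.19792.
n_5 = 400 × 0.19792 = 79.169... → 79.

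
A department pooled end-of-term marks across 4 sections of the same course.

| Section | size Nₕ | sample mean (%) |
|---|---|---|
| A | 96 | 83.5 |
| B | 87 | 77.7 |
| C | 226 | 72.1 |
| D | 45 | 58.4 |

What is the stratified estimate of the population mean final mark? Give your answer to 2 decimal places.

x̄_st = (Σ Nₕx̄ₕ) / (Σ Nₕ) = (96·83.5 + 87·77.7 + 226·72.1 + 45·58.4) / 454
= 33698.5 / 454 = 74.2258... → 74.23.

74.23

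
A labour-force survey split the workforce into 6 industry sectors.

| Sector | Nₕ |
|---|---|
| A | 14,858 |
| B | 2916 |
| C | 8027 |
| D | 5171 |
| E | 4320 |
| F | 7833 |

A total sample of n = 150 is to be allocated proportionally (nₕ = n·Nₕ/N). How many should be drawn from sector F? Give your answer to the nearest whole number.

N = 14858 + 2916 + 8027 + 5171 + 4320 + 7833 = 43125.
n_F = 150·7833/43125 = 27.245... → 27.

27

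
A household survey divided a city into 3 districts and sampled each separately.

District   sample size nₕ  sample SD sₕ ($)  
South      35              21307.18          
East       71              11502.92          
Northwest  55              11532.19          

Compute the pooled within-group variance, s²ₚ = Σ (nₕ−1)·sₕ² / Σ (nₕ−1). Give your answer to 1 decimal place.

201769613.9

Degrees of freedom: 34 + 70 + 54 = 158.
Σ(nₕ−1)sₕ² = 34·453995919.5524 + 70·132317168.5264 + 54·132991406.1961 = 31879598996.219.
s²ₚ = 31879598996.219 / 158 = 201769613.900... → 201769613.9.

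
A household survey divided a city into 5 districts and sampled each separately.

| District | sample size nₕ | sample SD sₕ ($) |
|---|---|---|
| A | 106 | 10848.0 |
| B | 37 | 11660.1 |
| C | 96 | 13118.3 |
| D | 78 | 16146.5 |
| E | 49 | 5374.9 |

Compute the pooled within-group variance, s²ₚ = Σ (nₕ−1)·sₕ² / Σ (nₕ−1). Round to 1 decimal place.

152522573.4

A: (106−1)·10848.0² = 105·117679104 = 12356305920
B: (37−1)·11660.1² = 36·135957932.01 = 4894485552.36
C: (96−1)·13118.3² = 95·172089794.89 = 16348530514.55
D: (78−1)·16146.5² = 77·260709462.25 = 20074628593.25
E: (49−1)·5374.9² = 48·28889550.01 = 1386698400.48
Numerator = 55060648980.64; denominator = Σ(nₕ−1) = 361.
s²ₚ = 55060648980.64/361 = 152522573.354... → 152522573.4.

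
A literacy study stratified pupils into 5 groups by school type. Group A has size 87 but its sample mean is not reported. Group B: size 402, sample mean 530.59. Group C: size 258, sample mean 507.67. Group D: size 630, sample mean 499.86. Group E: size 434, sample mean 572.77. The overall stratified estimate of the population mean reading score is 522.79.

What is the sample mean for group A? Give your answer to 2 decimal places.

Σ Nₕx̄ₕ = N·μ, so 87·x̄_A = 1811·522.79 − (402·530.59 + 258·507.67 + 630·499.86 + 434·572.77).
= 946772.69 − 907770.02 = 39002.67.
x̄_A = 39002.67 / 87 = 448.3066... → 448.31.

448.31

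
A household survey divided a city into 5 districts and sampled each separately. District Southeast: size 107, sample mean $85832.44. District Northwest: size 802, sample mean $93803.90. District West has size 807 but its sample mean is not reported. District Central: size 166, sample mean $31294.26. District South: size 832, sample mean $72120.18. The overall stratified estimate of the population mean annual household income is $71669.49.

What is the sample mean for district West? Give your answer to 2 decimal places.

55634.89

Σ Nₕx̄ₕ = N·μ, so 807·x̄_West = 2714·71669.49 − (107·85832.44 + 802·93803.90 + 166·31294.26 + 832·72120.18).
= 194510995.86 − 149613635.8 = 44897360.06.
x̄_West = 44897360.06 / 807 = 55634.8947... → 55634.89.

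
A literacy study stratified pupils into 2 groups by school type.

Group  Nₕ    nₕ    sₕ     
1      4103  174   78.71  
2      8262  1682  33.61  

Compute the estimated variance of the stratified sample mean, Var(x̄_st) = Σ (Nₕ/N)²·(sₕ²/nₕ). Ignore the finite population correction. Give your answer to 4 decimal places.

N = 12365; Wₕ = Nₕ/N.
group 1: (4103/12365)²·78.71²/174 = 3.9203548
group 2: (8262/12365)²·33.61²/1682 = 0.2998425
Sum = 4.2201972 → 4.2202.

4.2202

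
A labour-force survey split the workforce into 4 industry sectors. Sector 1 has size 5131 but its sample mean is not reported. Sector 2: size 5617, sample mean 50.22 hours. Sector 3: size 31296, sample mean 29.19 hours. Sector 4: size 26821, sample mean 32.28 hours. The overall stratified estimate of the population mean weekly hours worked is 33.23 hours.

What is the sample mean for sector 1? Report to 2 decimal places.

Σ Nₕx̄ₕ = N·μ, so 5131·x̄_1 = 68865·33.23 − (5617·50.22 + 31296·29.19 + 26821·32.28).
= 2288383.95 − 2061397.86 = 226986.09.
x̄_1 = 226986.09 / 5131 = 44.2382... → 44.24.

44.24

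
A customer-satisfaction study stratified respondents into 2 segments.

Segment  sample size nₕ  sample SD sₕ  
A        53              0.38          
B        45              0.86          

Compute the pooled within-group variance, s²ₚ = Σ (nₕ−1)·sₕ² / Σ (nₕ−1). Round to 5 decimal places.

Degrees of freedom: 52 + 44 = 96.
Σ(nₕ−1)sₕ² = 52·0.1444 + 44·0.7396 = 40.0512.
s²ₚ = 40.0512 / 96 = 0.4172 → 0.41720.

0.41720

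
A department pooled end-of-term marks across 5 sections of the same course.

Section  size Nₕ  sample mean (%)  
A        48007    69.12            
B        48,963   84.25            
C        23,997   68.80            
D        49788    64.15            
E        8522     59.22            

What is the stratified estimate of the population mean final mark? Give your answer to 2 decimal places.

71.36

x̄_st = (Σ Nₕx̄ₕ) / (Σ Nₕ) = (48007·69.12 + 48963·84.25 + 23997·68.80 + 49788·64.15 + 8522·59.22) / 179277
= 12792943.23 / 179277 = 71.3585... → 71.36.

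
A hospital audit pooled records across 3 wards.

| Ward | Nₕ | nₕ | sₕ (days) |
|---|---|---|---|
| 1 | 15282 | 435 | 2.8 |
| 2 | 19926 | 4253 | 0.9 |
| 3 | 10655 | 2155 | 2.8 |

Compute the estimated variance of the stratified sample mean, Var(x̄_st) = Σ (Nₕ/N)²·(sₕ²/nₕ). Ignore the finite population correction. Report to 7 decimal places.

N = 45863. Term for each stratum: Wₕ²sₕ²/nₕ.
Var(x̄_st) = 0.0020010700 + 0.0000359505 + 0.0001963590 = 0.0022333795 → 0.0022334.

0.0022334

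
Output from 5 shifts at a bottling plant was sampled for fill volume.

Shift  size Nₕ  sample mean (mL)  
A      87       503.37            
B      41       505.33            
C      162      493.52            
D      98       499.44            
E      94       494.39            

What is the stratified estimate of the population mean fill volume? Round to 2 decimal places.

497.68

x̄_st = (Σ Nₕx̄ₕ) / (Σ Nₕ) = (87·503.37 + 41·505.33 + 162·493.52 + 98·499.44 + 94·494.39) / 482
= 239879.74 / 482 = 497.6758... → 497.68.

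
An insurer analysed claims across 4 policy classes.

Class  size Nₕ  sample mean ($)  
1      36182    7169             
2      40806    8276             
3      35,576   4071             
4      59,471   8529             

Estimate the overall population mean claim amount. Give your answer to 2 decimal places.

x̄_st = (Σ Nₕx̄ₕ) / (Σ Nₕ) = (36182·7169 + 40806·8276 + 35576·4071 + 59471·8529) / 172035
= 1249157269 / 172035 = 7261.0647... → 7261.06.

7261.06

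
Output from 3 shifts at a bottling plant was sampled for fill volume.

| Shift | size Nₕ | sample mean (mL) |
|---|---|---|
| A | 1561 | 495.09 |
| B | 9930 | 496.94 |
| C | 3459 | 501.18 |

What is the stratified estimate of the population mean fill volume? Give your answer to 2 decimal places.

497.73

N = 14950; weights Wₕ = Nₕ/N = (0.1044, 0.6642, 0.2314).
x̄_st = Σ Wₕ·x̄ₕ = 0.1044·495.09 + 0.6642·496.94 + 0.2314·501.18 ≈ 497.7278...
→ 497.73.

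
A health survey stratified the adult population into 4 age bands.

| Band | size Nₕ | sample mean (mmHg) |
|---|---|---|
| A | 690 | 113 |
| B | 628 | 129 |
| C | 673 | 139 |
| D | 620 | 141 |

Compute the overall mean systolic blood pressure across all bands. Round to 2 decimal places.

130.20

N = 690 + 628 + 673 + 620 = 2611.
The stratified mean weights each stratum mean by its population share Nₕ/N.
Σ Nₕx̄ₕ = 690·113 + 628·129 + 673·139 + 620·141 = 77970 + 81012 + 93547 + 87420 = 339949.
Divide by N: 339949 / 2611 = 130.1988... → 130.20.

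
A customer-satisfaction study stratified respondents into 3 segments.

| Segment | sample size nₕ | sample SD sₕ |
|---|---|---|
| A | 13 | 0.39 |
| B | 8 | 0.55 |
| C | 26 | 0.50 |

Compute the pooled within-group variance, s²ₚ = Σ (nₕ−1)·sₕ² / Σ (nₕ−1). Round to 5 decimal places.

Degrees of freedom: 12 + 7 + 25 = 44.
Σ(nₕ−1)sₕ² = 12·0.1521 + 7·0.3025 + 25·0.25 = 10.1927.
s²ₚ = 10.1927 / 44 = 0.2316523... → 0.23165.

0.23165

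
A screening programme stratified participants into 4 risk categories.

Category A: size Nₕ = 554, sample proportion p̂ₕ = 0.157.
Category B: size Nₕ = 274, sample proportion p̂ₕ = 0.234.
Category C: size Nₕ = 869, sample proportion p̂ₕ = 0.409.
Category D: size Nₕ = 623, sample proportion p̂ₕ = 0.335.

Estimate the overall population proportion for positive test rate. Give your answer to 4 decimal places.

Wₕ = Nₕ/N with N = 2320: 0.2388, 0.1181, 0.3746, 0.2685.
p̂_st = 0.2388·0.157 + 0.1181·0.234 + 0.3746·0.409 + 0.2685·0.335 ≈ 0.308284... → 0.3083.

0.3083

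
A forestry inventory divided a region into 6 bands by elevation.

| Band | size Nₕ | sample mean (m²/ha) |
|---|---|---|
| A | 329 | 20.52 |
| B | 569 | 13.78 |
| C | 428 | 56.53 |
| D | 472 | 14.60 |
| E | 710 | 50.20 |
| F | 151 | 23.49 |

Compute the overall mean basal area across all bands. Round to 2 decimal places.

N = 329 + 569 + 428 + 472 + 710 + 151 = 2659.
Overall mean = Σ (Nₕ/N)·x̄ₕ — weight by population share, not a simple average.
Σ Nₕx̄ₕ = 329·20.52 + 569·13.78 + 428·56.53 + 472·14.60 + 710·50.20 + 151·23.49 = 6751.08 + 7840.82 + 24194.84 + 6891.2 + 35642 + 3546.99 = 84866.93.
Divide by N: 84866.93 / 2659 = 31.9169... → 31.92.

31.92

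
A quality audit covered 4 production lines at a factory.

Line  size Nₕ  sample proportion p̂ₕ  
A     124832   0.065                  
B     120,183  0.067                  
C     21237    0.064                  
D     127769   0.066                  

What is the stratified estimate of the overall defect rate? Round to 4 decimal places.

Wₕ = Nₕ/N with N = 394021: 0.3168, 0.3050, 0.0539, 0.3243.
p̂_st = 0.3168·0.065 + 0.3050·0.067 + 0.0539·0.064 + 0.3243·0.066 ≈ 0.065880... → 0.0659.

0.0659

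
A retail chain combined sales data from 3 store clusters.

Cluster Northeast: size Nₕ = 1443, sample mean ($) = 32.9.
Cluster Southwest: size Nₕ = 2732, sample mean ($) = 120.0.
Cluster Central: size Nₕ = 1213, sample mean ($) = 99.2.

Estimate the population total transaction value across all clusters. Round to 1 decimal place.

495644.3

Population total = Σ Nₕ·x̄ₕ (each stratum's size times its mean).
1443·32.9 + 2732·120.0 + 1213·99.2 = 47474.7 + 327840 + 120329.6 = 495644.3.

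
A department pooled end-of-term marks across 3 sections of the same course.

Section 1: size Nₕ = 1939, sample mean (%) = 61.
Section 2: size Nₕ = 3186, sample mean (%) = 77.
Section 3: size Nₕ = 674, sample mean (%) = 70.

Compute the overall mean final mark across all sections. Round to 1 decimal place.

70.8

N = 5799; weights Wₕ = Nₕ/N = (0.3344, 0.5494, 0.1162).
x̄_st = Σ Wₕ·x̄ₕ = 0.3344·61 + 0.5494·77 + 0.1162·70 ≈ 70.837...
→ 70.8.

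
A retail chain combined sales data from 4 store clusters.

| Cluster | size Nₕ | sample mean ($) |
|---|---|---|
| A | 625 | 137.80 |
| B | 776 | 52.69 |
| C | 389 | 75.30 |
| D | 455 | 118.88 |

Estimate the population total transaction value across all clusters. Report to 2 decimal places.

210394.54

Population total = Σ Nₕ·x̄ₕ (each stratum's size times its mean).
625·137.80 + 776·52.69 + 389·75.30 + 455·118.88 = 86125 + 40887.44 + 29291.7 + 54090.4 = 210394.54.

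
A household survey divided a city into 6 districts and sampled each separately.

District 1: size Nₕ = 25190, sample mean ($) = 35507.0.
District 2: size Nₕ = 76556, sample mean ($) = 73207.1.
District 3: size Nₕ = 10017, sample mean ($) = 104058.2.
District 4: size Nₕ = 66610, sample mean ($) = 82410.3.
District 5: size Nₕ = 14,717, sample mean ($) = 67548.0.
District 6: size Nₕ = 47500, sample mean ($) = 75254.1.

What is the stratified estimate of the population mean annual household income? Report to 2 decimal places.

73150.33

x̄_st = (Σ Nₕx̄ₕ) / (Σ Nₕ) = (25190·35507.0 + 76556·73207.1 + 10017·104058.2 + 66610·82410.3 + 14717·67548.0 + 47500·75254.1) / 240590
= 17599238816 / 240590 = 73150.3338... → 73150.33.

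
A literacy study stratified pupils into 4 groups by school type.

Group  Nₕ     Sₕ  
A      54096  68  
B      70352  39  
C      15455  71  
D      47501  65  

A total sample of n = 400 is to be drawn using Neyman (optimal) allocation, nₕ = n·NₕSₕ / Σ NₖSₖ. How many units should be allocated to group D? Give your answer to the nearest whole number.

Σ NₕSₕ = 54096·68 + 70352·39 + 15455·71 + 47501·65 = 10607126.
Share for D: 3087565/10607126 = 0.29108.
n_D = 400 × 0.29108 = 116.434... → 116.

116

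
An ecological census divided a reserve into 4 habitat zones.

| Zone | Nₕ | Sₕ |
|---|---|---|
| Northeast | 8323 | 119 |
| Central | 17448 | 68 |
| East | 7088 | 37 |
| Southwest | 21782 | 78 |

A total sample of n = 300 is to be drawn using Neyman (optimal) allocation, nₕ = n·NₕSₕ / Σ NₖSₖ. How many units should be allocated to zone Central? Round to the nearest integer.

Σ NₕSₕ = 8323·119 + 17448·68 + 7088·37 + 21782·78 = 4138153.
Share for Central: 1186464/4138153 = 0.28671.
n_Central = 300 × 0.28671 = 86.014... → 86.

86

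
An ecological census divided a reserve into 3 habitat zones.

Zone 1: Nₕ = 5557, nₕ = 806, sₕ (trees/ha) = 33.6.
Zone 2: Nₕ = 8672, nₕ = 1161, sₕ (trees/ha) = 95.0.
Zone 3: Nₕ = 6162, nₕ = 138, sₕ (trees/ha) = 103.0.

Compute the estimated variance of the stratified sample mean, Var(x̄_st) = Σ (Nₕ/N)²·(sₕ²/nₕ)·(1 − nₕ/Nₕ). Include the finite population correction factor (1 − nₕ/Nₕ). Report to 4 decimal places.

8.1699

N = 20391; Wₕ = Nₕ/N.
zone 1: (5557/20391)²·33.6²/806·(1 − 806/5557) = 0.0889389
zone 2: (8672/20391)²·95.0²/1161·(1 − 1161/8672) = 1.2177411
zone 3: (6162/20391)²·103.0²/138·(1 − 138/6162) = 6.8631734
Sum = 8.1698534 → 8.1699.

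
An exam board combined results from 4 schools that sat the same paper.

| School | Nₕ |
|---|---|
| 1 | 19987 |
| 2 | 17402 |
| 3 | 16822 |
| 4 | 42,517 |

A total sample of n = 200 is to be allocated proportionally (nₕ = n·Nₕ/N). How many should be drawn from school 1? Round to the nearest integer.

41

Share of school 1 = 19987/96728 = 0.20663.
Allocate 200 × 0.20663 = 41.326... → 41.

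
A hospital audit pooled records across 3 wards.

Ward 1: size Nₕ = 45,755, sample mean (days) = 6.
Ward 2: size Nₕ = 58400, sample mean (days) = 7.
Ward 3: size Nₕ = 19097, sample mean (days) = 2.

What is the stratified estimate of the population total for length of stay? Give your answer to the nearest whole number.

Population total = Σ Nₕ·x̄ₕ (each stratum's size times its mean).
45755·6 + 58400·7 + 19097·2 = 274530 + 408800 + 38194 = 721524.

721524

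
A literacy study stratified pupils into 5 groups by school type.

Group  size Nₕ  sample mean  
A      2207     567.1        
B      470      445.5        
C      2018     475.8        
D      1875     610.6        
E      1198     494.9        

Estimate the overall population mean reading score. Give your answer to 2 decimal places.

x̄_st = (Σ Nₕx̄ₕ) / (Σ Nₕ) = (2207·567.1 + 470·445.5 + 2018·475.8 + 1875·610.6 + 1198·494.9) / 7768
= 4158904.3 / 7768 = 535.3893... → 535.39.

535.39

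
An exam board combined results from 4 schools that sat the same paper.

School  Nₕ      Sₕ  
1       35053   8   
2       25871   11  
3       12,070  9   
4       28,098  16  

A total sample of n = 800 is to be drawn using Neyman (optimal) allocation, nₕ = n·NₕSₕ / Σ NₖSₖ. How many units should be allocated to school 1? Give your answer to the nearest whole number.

200

1: NₕSₕ = 35053·8 = 280424
2: NₕSₕ = 25871·11 = 284581
3: NₕSₕ = 12070·9 = 108630
4: NₕSₕ = 28098·16 = 449568
Σ NₕSₕ = 1123203.
n_1 = 800·280424/1123203 = 199.732... → 200.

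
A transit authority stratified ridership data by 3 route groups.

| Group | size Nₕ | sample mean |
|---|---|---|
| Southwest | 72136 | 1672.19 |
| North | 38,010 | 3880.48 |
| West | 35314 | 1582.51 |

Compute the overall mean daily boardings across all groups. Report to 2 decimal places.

N = 145460; weights Wₕ = Nₕ/N = (0.4959, 0.2613, 0.2428).
x̄_st = Σ Wₕ·x̄ₕ = 0.4959·1672.19 + 0.2613·3880.48 + 0.2428·1582.51 ≈ 2227.4639...
→ 2227.46.

2227.46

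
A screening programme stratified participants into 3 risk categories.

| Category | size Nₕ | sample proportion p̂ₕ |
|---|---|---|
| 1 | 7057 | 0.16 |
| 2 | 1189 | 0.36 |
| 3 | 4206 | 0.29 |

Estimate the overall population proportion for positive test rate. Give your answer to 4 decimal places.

N = 7057 + 1189 + 4206 = 12452.
Overall proportion = Σ (Nₕ/N)·p̂ₕ.
Σ Nₕp̂ₕ = 1129.12 + 428.04 + 1219.74 = 2776.9.
2776.9 / 12452 = 0.223008... → 0.2230.

0.2230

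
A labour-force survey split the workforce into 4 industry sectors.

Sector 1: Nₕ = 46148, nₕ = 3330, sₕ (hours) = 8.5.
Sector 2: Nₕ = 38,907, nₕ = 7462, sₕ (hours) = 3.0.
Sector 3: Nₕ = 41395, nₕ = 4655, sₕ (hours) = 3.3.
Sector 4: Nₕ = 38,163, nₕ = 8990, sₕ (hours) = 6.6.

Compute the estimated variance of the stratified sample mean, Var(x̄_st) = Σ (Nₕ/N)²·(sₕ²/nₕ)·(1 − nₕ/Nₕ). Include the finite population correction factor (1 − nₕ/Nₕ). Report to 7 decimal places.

N = 164613. Term for each stratum: Wₕ²sₕ²/nₕ·(1−nₕ/Nₕ).
Var(x̄_st) = 0.0015821389 + 0.0000544551 + 0.0001313007 + 0.0001990781 = 0.0019669728 → 0.0019670.

0.0019670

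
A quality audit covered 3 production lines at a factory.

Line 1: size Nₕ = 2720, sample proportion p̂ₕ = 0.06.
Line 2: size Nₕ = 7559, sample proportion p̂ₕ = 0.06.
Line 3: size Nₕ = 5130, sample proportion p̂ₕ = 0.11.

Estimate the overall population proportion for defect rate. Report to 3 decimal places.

N = 2720 + 7559 + 5130 = 15409.
Overall proportion = Σ (Nₕ/N)·p̂ₕ.
Σ Nₕp̂ₕ = 163.2 + 453.54 + 564.3 = 1181.04.
1181.04 / 15409 = 0.07665... → 0.077.

0.077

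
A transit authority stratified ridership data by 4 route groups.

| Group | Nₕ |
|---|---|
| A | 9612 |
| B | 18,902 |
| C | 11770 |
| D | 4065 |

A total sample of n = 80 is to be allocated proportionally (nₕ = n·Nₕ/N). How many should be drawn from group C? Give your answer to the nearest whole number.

21

N = 9612 + 18902 + 11770 + 4065 = 44349.
n_C = 80·11770/44349 = 21.232... → 21.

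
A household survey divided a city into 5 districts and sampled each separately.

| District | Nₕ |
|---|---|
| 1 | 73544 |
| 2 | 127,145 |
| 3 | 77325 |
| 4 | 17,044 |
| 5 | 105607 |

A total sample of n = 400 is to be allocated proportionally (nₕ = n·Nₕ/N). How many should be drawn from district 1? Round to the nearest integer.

N = 73544 + 127145 + 77325 + 17044 + 105607 = 400665.
n_1 = 400·73544/400665 = 73.422... → 73.

73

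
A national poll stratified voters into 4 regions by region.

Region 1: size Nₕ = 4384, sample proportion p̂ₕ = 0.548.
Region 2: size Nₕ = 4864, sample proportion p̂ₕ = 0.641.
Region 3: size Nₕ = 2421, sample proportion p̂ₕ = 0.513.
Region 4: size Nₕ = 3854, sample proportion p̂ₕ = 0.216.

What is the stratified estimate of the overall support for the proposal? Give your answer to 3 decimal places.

0.489

N = 4384 + 4864 + 2421 + 3854 = 15523.
Overall proportion = Σ (Nₕ/N)·p̂ₕ.
Σ Nₕp̂ₕ = 2402.432 + 3117.824 + 1241.973 + 832.464 = 7594.693.
7594.693 / 15523 = 0.48925... → 0.489.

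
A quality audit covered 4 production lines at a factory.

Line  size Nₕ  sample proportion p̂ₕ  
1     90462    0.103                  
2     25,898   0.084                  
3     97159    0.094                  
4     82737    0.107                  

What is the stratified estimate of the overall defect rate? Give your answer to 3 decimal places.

Wₕ = Nₕ/N with N = 296256: 0.3054, 0.0874, 0.3280, 0.2793.
p̂_st = 0.3054·0.103 + 0.0874·0.084 + 0.3280·0.094 + 0.2793·0.107 ≈ 0.09950... → 0.100.

0.100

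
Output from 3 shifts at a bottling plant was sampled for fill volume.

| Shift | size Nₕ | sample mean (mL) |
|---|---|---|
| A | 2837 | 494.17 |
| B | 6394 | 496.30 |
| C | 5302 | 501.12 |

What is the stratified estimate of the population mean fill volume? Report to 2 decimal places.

N = 2837 + 6394 + 5302 = 14533.
Weight each subgroup mean by Nₕ/N and sum.
Σ Nₕx̄ₕ = 2837·494.17 + 6394·496.30 + 5302·501.12 = 1401960.29 + 3173342.2 + 2656938.24 = 7232240.73.
Divide by N: 7232240.73 / 14533 = 497.6427... → 497.64.

497.64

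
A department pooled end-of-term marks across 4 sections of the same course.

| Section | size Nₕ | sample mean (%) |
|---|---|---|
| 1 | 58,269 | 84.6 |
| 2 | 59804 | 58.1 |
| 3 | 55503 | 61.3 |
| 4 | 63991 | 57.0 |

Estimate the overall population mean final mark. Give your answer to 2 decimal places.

x̄_st = (Σ Nₕx̄ₕ) / (Σ Nₕ) = (58269·84.6 + 59804·58.1 + 55503·61.3 + 63991·57.0) / 237567
= 15453990.7 / 237567 = 65.0511... → 65.05.

65.05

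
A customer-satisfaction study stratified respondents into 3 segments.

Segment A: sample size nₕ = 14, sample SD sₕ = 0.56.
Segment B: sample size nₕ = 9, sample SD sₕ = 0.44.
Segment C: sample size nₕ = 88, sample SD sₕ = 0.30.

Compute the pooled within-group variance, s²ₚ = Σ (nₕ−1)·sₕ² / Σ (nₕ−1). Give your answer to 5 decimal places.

A: (14−1)·0.56² = 13·0.3136 = 4.0768
B: (9−1)·0.44² = 8·0.1936 = 1.5488
C: (88−1)·0.30² = 87·0.09 = 7.83
Numerator = 13.4556; denominator = Σ(nₕ−1) = 108.
s²ₚ = 13.4556/108 = 0.1245889... → 0.12459.

0.12459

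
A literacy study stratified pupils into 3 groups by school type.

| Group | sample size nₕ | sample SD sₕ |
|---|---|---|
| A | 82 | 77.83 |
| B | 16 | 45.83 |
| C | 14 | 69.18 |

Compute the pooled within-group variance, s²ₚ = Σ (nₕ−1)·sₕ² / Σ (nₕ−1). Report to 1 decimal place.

Degrees of freedom: 81 + 15 + 13 = 109.
Σ(nₕ−1)sₕ² = 81·6057.5089 + 15·2100.3889 + 13·4785.8724 = 584380.3956.
s²ₚ = 584380.3956 / 109 = 5361.288... → 5361.3.

5361.3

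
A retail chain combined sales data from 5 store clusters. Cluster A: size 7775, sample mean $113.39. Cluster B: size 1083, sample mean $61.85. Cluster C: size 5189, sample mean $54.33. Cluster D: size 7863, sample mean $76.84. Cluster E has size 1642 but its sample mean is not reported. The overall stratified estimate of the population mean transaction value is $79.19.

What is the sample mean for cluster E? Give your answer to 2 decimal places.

N = 7775 + 1083 + 5189 + 7863 + 1642 = 23552.
Overall total = μ·N = 79.19·23552 = 1865082.88.
Subtract the known strata: 7775·113.39 + 1083·61.85 + 5189·54.33 + 7863·76.84 = 1834702.09.
Remaining total for cluster E: 1865082.88 − 1834702.09 = 30380.79.
Divide by its size: 30380.79 / 1642 = 18.5023... → 18.50.

18.50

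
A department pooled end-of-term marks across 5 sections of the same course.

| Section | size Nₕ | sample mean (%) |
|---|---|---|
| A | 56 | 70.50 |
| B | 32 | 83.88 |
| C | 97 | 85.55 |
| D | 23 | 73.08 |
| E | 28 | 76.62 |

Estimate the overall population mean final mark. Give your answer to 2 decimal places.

x̄_st = (Σ Nₕx̄ₕ) / (Σ Nₕ) = (56·70.50 + 32·83.88 + 97·85.55 + 23·73.08 + 28·76.62) / 236
= 18756.71 / 236 = 79.4776... → 79.48.

79.48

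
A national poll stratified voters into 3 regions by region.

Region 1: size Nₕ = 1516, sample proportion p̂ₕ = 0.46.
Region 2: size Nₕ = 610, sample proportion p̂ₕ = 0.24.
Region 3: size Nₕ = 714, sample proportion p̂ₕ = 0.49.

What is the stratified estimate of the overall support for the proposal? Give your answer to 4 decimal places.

0.4203

Wₕ = Nₕ/N with N = 2840: 0.5338, 0.2148, 0.2514.
p̂_st = 0.5338·0.46 + 0.2148·0.24 + 0.2514·0.49 ≈ 0.420289... → 0.4203.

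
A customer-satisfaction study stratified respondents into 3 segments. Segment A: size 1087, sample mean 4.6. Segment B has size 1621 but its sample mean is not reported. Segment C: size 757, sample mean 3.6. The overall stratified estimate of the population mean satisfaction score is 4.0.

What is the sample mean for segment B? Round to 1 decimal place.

3.8

Σ Nₕx̄ₕ = N·μ, so 1621·x̄_B = 3465·4.0 − (1087·4.6 + 757·3.6).
= 13860 − 7725.4 = 6134.6.
x̄_B = 6134.6 / 1621 = 3.784... → 3.8.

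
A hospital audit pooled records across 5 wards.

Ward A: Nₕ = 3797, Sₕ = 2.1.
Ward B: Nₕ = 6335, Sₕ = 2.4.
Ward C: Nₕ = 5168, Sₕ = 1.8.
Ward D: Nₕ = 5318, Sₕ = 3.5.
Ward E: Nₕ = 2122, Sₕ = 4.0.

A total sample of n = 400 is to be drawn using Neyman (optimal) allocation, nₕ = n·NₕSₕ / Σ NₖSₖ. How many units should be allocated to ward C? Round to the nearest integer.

A: NₕSₕ = 3797·2.1 = 7973.7
B: NₕSₕ = 6335·2.4 = 15204
C: NₕSₕ = 5168·1.8 = 9302.4
D: NₕSₕ = 5318·3.5 = 18613
E: NₕSₕ = 2122·4.0 = 8488
Σ NₕSₕ = 59581.1.
n_C = 400·9302.4/59581.1 = 62.452... → 62.

62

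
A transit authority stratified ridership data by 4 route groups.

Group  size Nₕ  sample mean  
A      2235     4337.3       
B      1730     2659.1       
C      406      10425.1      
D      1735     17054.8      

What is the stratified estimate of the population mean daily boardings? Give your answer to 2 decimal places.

7880.25

x̄_st = (Σ Nₕx̄ₕ) / (Σ Nₕ) = (2235·4337.3 + 1730·2659.1 + 406·10425.1 + 1735·17054.8) / 6106
= 48116777.1 / 6106 = 7880.2452... → 7880.25.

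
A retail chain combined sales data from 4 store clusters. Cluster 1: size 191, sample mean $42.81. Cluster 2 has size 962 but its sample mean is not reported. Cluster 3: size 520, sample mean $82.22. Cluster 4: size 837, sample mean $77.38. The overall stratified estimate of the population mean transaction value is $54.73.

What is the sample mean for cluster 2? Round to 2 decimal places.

Σ Nₕx̄ₕ = N·μ, so 962·x̄_2 = 2510·54.73 − (191·42.81 + 520·82.22 + 837·77.38).
= 137372.3 − 115698.17 = 21674.13.
x̄_2 = 21674.13 / 962 = 22.5303... → 22.53.

22.53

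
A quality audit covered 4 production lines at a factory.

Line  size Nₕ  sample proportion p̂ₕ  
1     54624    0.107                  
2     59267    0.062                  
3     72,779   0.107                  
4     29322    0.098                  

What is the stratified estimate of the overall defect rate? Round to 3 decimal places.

0.093

N = 54624 + 59267 + 72779 + 29322 = 215992.
Overall proportion = Σ (Nₕ/N)·p̂ₕ.
Σ Nₕp̂ₕ = 5844.768 + 3674.554 + 7787.353 + 2873.556 = 20180.231.
20180.231 / 215992 = 0.09343... → 0.093.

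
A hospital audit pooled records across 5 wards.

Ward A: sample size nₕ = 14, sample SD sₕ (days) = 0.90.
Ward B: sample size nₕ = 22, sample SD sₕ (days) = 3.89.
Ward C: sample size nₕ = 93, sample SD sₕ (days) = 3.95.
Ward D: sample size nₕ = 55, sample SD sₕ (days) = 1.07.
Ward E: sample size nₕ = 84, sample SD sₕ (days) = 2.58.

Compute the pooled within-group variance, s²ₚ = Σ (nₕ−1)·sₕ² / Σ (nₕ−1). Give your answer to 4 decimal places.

A: (14−1)·0.90² = 13·0.81 = 10.53
B: (22−1)·3.89² = 21·15.1321 = 317.7741
C: (93−1)·3.95² = 92·15.6025 = 1435.43
D: (55−1)·1.07² = 54·1.1449 = 61.8246
E: (84−1)·2.58² = 83·6.6564 = 552.4812
Numerator = 2378.0399; denominator = Σ(nₕ−1) = 263.
s²ₚ = 2378.0399/263 = 9.041977... → 9.0420.

9.0420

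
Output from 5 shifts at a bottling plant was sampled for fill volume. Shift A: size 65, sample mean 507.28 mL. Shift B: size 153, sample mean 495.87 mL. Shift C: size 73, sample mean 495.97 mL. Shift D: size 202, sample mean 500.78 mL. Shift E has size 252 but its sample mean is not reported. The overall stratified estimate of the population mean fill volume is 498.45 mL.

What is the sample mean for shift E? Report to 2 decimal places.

Σ Nₕx̄ₕ = N·μ, so 252·x̄_E = 745·498.45 − (65·507.28 + 153·495.87 + 73·495.97 + 202·500.78).
= 371345.25 − 246204.68 = 125140.57.
x̄_E = 125140.57 / 252 = 496.5896... → 496.59.

496.59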